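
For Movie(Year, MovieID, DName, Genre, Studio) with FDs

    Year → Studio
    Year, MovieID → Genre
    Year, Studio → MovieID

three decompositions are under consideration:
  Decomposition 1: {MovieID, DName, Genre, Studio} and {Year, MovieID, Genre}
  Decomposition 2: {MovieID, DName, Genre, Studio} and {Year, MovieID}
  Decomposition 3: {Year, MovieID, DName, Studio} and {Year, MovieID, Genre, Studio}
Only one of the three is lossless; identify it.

Decomposition 1: common = {MovieID, Genre}, closure = {MovieID, Genre} → lossy.
Decomposition 2: common = {MovieID}, closure = {MovieID} → lossy.
Decomposition 3: common = {Year, MovieID, Studio}, closure = {Year, MovieID, Genre, Studio} → lossless.

Decomposition 3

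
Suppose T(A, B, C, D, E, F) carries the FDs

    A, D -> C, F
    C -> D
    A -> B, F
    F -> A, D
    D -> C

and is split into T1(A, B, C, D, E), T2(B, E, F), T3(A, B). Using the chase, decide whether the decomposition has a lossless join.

Chase test. Columns are A, B, C, D, E, F; row i has aⱼ where attribute j ∈ Ti, else bᵢⱼ.
Initial tableau (one row per fragment):
  row 1: a1 a2 a3 a4 a5 b16
  row 2: b21 a2 b23 b24 a5 a6
  row 3: a1 a2 b33 b34 b35 b36
Rows 1 and 3 agree on A; apply A→B, F and equate their B, F entries.
Rows 1 and 3 agree on F; apply F→A, D and equate their A, D entries.
Rows 1 and 3 agree on D; apply D→C and equate their C entries.
No row becomes fully distinguished — the join is lossy.

No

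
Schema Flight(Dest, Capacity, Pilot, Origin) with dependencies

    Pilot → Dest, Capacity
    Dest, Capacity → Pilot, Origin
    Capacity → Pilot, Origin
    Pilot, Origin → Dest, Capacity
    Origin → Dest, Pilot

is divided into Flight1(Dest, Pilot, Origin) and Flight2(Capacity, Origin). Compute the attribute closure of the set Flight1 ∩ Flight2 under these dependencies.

Dest, Capacity, Pilot, Origin

Flight1 ∩ Flight2 = {Origin}.
Origin → Dest, Pilot applies, adding Dest, Pilot
Pilot → Dest, Capacity applies, adding Capacity
Closure: {Dest, Capacity, Pilot, Origin}.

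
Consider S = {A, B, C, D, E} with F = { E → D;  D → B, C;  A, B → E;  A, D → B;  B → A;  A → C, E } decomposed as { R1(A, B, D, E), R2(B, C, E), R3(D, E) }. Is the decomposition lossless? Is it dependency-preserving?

lossless and dependency-preserving

Lossless test (chase): Rows 1 and 2 agree on E; apply E→D and equate their D entries. Rows 1 and 2 agree on D; apply D→B, C and equate their B, C entries. Rows 1 and 3 agree on D; apply D→B, C and equate their B, C entries. Rows 1 and 2 agree on B; apply B→A and equate their A entries. Rows 1 and 3 agree on B; apply B→A and equate their A entries. Row 1 is now all distinguished symbols — the join is lossless.
Dependency preservation: D → B, C; A → C, E are not contained in any single fragment, but the restricted closure of each left-hand side across the fragments still reaches the right-hand side; the remaining FDs each lie inside some fragment. All dependencies are preserved.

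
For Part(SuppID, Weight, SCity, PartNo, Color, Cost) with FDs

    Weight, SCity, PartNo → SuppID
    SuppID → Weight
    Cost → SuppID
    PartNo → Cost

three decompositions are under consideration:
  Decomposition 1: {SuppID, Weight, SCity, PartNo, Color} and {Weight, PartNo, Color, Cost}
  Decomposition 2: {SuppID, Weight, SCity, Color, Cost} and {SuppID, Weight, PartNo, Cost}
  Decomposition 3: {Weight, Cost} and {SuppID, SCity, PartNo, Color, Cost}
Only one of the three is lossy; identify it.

Decomposition 1: common = {Weight, PartNo, Color}, closure = {SuppID, Weight, PartNo, Color, Cost} → lossless.
Decomposition 2: common = {SuppID, Weight, Cost}, closure = {SuppID, Weight, Cost} → lossy.
Decomposition 3: common = {Cost}, closure = {SuppID, Weight, Cost} → lossless.

Decomposition 2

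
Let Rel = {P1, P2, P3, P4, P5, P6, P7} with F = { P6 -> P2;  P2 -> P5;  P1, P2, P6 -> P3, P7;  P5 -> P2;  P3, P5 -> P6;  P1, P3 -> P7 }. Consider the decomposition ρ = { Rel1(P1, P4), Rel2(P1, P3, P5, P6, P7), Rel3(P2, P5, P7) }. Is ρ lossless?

Chase test. Columns are P1, P2, P3, P4, P5, P6, P7; row i has aⱼ where attribute j ∈ Reli, else bᵢⱼ.
Initial tableau (one row per fragment):
  row 1: a1 b12 b13 a4 b15 b16 b17
  row 2: a1 b22 a3 b24 a5 a6 a7
  row 3: b31 a2 b33 b34 a5 b36 a7
Rows 2 and 3 agree on P5; apply P5→P2 and equate their P2 entries.
No row becomes fully distinguished — the join is lossy.

No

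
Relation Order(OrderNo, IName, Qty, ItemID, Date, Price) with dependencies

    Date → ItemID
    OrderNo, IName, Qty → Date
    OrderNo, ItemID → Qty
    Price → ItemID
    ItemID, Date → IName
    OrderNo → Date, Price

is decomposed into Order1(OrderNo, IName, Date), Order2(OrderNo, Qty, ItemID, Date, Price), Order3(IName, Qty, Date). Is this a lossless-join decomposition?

Yes

Chase test. Columns are OrderNo, IName, Qty, ItemID, Date, Price; row i has aⱼ where attribute j ∈ Orderi, else bᵢⱼ.
Initial tableau (one row per fragment):
  row 1: a1 a2 b13 b14 a5 b16
  row 2: a1 b22 a3 a4 a5 a6
  row 3: b31 a2 a3 b34 a5 b36
Rows 1 and 2 agree on Date; apply Date→ItemID and equate their ItemID entries.
Rows 1 and 3 agree on Date; apply Date→ItemID and equate their ItemID entries.
Rows 1 and 2 agree on OrderNo, ItemID; apply OrderNo, ItemID→Qty and equate their Qty entries.
Rows 1 and 2 agree on ItemID, Date; apply ItemID, Date→IName and equate their IName entries.
Rows 1 and 2 agree on OrderNo; apply OrderNo→Date, Price and equate their Date, Price entries.
Row 1 is now all distinguished symbols — the join is lossless.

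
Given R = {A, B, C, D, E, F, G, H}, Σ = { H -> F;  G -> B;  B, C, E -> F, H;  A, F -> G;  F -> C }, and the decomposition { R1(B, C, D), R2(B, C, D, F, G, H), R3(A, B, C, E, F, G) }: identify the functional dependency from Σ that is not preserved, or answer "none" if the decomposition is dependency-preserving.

Check B, C, E → F, H: no single fragment contains all of {B, C, E, F, H}, and the restricted closure of {B, C, E} across the fragments never reaches {F, H}.
H → F is preserved.
G → B is preserved.
A, F → G is preserved.
F → C is preserved.

B, C, E -> F, H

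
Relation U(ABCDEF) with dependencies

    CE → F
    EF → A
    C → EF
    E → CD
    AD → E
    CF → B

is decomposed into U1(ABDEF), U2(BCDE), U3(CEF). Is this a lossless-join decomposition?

Yes

Chase test. Columns are ABCDEF; row i has aⱼ where attribute j ∈ Ui, else bᵢⱼ.
Initial tableau (one row per fragment):
  row 1: a1 a2 b13 a4 a5 a6
  row 2: b21 a2 a3 a4 a5 b26
  row 3: b31 b32 a3 b34 a5 a6
Rows 2 and 3 agree on CE; apply CE→F and equate their F entries.
Rows 1 and 2 agree on EF; apply EF→A and equate their A entries.
Rows 1 and 3 agree on EF; apply EF→A and equate their A entries.
Rows 1 and 2 agree on E; apply E→CD and equate their CD entries.
Rows 1 and 3 agree on E; apply E→CD and equate their CD entries.
Rows 1 and 3 agree on CF; apply CF→B and equate their B entries.
Row 1 is now all distinguished symbols — the join is lossless.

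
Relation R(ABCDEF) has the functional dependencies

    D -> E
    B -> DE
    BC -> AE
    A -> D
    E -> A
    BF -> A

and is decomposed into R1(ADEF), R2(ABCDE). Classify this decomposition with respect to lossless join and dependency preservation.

Lossless test: (ADE)⁺ = {ADE}, which is a superkey of neither fragment — lossy.
Dependency preservation: BF → A is not contained in any single fragment, but the restricted closure of its left-hand side across the fragments still reaches the right-hand side; the remaining FDs each lie inside some fragment. All dependencies are preserved.

lossy but dependency-preserving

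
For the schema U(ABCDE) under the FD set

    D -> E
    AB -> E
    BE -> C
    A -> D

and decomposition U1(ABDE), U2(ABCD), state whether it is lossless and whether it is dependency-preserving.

Lossless test: (ABD)⁺ = {ABCDE}, which contains all of one fragment — lossless.
Dependency preservation: the restricted closure of {BE} across the fragments never reaches {C}, so BE → C cannot be enforced without a join — not preserved.

lossless but not dependency-preserving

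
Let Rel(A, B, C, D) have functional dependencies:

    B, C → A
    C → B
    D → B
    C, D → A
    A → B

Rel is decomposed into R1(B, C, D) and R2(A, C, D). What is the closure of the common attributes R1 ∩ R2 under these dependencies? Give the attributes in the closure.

A, B, C, D

R1 ∩ R2 = {C, D}.
C → B applies, adding B
C, D → A applies, adding A
Closure: {A, B, C, D}.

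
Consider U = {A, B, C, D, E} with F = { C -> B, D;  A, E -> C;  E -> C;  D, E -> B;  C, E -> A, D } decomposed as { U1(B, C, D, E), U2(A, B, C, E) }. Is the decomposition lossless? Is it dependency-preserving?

lossless and dependency-preserving

Lossless test: (B, C, E)⁺ = {A, B, C, D, E}, which contains all of one fragment — lossless.
Dependency preservation: C, E → A, D is not contained in any single fragment, but the restricted closure of its left-hand side across the fragments still reaches the right-hand side; the remaining FDs each lie inside some fragment. All dependencies are preserved.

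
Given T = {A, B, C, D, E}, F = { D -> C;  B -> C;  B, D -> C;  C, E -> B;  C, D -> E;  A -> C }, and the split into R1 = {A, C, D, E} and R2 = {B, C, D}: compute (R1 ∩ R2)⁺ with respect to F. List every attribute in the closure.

R1 ∩ R2 = {C, D}.
C, D → E applies, adding E
C, E → B applies, adding B
Closure: {B, C, D, E}.

B, C, D, E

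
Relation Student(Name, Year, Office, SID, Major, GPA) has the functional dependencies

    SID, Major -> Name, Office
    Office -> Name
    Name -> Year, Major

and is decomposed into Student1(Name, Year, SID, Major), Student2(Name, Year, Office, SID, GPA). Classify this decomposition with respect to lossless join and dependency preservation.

Lossless test: (Name, Year, SID)⁺ = {Name, Year, Office, SID, Major}, which contains all of one fragment — lossless.
Dependency preservation: SID, Major → Name, Office is not contained in any single fragment, but the restricted closure of its left-hand side across the fragments still reaches the right-hand side; the remaining FDs each lie inside some fragment. All dependencies are preserved.

lossless and dependency-preserving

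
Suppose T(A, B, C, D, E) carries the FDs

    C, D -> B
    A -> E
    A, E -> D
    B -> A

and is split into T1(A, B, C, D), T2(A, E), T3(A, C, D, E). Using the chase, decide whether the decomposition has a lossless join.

Yes

Chase test. Columns are A, B, C, D, E; row i has aⱼ where attribute j ∈ Ti, else bᵢⱼ.
Initial tableau (one row per fragment):
  row 1: a1 a2 a3 a4 b15
  row 2: a1 b22 b23 b24 a5
  row 3: a1 b32 a3 a4 a5
Rows 1 and 3 agree on C, D; apply C, D→B and equate their B entries.
Rows 1 and 2 agree on A; apply A→E and equate their E entries.
Rows 1 and 2 agree on A, E; apply A, E→D and equate their D entries.
Row 1 is now all distinguished symbols — the join is lossless.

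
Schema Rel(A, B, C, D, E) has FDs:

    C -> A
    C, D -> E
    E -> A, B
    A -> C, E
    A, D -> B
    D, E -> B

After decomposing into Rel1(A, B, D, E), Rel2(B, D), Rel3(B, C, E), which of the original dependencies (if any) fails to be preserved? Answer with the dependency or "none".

C → A: restricted closure across fragments reaches A.
C, D → E: restricted closure across fragments reaches E.
E → A, B lies within Rel1.
A → C, E: restricted closure across fragments reaches C, E.
A, D → B lies within Rel1.
D, E → B lies within Rel1.
Every dependency is enforceable on the fragments, so the decomposition is dependency-preserving.

none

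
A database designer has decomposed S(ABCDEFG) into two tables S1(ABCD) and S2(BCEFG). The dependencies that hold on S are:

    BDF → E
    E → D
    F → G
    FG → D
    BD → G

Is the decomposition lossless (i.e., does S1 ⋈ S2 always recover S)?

Common attributes: S1 ∩ S2 = {BC}.
No dependency enlarges {BC}, so (BC)⁺ = {BC}.
The closure contains neither all of S1 = {ABCD} nor all of S2 = {BCEFG}, so the common attributes are not a superkey of either fragment. The join is lossy.

No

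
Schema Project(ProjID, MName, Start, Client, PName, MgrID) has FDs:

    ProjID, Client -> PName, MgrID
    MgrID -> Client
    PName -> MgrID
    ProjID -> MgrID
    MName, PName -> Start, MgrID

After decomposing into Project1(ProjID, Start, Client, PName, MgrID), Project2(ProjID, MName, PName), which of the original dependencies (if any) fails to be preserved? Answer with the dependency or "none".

MName, PName -> Start, MgrID

Check MName, PName → Start, MgrID: no single fragment contains all of {MName, Start, PName, MgrID}, and the restricted closure of {MName, PName} across the fragments never reaches {Start, MgrID}.
ProjID, Client → PName, MgrID is preserved.
MgrID → Client is preserved.
PName → MgrID is preserved.
ProjID → MgrID is preserved.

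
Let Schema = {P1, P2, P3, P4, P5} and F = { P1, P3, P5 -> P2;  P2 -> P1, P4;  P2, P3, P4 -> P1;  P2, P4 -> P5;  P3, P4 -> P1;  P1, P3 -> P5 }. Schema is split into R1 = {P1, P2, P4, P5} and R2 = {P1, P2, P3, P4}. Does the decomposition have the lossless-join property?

Yes

Common attributes: R1 ∩ R2 = {P1, P2, P4}.
Closure of {P1, P2, P4}: P2, P4 → P5 applies, adding P5. So (P1, P2, P4)⁺ = {P1, P2, P4, P5}.
This closure contains every attribute of R1, so R1 ∩ R2 → R1. The join is lossless.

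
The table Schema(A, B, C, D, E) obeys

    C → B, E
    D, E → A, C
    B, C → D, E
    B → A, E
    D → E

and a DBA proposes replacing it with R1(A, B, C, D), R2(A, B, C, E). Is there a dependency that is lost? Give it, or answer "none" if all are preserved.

none

C → B, E lies within R2.
D, E → A, C: restricted closure across fragments reaches A, C.
B, C → D, E: restricted closure across fragments reaches D, E.
B → A, E lies within R2.
D → E: restricted closure across fragments reaches E.
Every dependency is enforceable on the fragments, so the decomposition is dependency-preserving.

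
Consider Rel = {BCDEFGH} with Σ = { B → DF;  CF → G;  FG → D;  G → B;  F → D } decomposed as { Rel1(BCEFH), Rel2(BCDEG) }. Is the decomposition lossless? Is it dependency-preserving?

Lossless test: (BCE)⁺ = {BCDEFG}, which contains all of one fragment — lossless.
Dependency preservation: the restricted closure of {F} across the fragments never reaches {D}, so F → D cannot be enforced without a join — not preserved.

lossless but not dependency-preserving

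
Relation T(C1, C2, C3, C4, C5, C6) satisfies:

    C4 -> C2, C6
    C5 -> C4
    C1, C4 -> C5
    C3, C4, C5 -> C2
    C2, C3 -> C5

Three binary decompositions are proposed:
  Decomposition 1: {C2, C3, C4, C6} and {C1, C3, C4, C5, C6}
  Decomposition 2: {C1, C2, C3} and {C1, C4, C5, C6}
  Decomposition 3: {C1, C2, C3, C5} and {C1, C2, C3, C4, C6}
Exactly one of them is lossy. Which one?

Decomposition 2

Decomposition 1: common = {C3, C4, C6}, closure = {C2, C3, C4, C5, C6} → lossless.
Decomposition 2: common = {C1}, closure = {C1} → lossy.
Decomposition 3: common = {C1, C2, C3}, closure = {C1, C2, C3, C4, C5, C6} → lossless.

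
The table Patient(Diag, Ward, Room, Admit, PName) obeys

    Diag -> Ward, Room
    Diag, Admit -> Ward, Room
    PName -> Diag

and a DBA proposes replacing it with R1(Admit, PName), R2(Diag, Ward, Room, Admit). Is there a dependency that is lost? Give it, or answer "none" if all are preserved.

PName -> Diag

Check PName → Diag: no single fragment contains all of {Diag, PName}, and the restricted closure of {PName} across the fragments never reaches {Diag}.
Diag → Ward, Room is preserved.
Diag, Admit → Ward, Room is preserved.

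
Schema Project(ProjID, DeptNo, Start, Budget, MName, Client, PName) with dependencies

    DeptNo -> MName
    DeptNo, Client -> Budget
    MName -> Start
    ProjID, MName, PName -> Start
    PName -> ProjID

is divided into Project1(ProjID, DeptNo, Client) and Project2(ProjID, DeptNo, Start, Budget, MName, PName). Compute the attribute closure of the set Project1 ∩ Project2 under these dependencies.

ProjID, DeptNo, Start, MName

Project1 ∩ Project2 = {ProjID, DeptNo}.
DeptNo → MName applies, adding MName
MName → Start applies, adding Start
Closure: {ProjID, DeptNo, Start, MName}.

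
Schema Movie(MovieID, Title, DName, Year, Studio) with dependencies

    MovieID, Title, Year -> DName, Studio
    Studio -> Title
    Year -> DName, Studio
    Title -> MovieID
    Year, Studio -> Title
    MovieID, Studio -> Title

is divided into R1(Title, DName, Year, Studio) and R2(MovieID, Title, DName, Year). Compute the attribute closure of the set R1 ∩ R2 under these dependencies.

R1 ∩ R2 = {Title, DName, Year}.
Year → DName, Studio applies, adding Studio
Title → MovieID applies, adding MovieID
Closure: {MovieID, Title, DName, Year, Studio}.

MovieID, Title, DName, Year, Studio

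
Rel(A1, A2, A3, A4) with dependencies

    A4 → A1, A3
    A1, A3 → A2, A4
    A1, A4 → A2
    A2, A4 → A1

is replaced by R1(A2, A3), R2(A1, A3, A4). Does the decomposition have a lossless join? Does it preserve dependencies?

Lossless test: (A3)⁺ = {A3}, which is a superkey of neither fragment — lossy.
Dependency preservation: the restricted closure of {A1, A3} across the fragments never reaches {A2, A4}, so A1, A3 → A2, A4 cannot be enforced without a join — not preserved.

lossy and not dependency-preserving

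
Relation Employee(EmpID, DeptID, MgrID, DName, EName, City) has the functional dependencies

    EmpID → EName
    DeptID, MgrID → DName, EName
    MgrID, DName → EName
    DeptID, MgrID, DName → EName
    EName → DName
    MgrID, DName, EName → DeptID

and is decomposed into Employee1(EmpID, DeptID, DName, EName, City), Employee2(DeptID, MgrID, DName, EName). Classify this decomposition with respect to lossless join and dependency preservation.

lossy but dependency-preserving

Lossless test: (DeptID, DName, EName)⁺ = {DeptID, DName, EName}, which is a superkey of neither fragment — lossy.
Dependency preservation: every FD's attributes lie within a single fragment, so each can be enforced locally — preserved.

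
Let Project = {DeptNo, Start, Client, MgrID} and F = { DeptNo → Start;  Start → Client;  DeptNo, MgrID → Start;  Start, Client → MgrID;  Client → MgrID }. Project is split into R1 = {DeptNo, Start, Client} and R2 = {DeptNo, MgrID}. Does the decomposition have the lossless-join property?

Common attributes: R1 ∩ R2 = {DeptNo}.
Closure of {DeptNo}: DeptNo → Start applies, adding Start; Start → Client applies, adding Client; Start, Client → MgrID applies, adding MgrID. So (DeptNo)⁺ = {DeptNo, Start, Client, MgrID}.
This closure contains every attribute of R1, so R1 ∩ R2 → R1. The join is lossless.

Yes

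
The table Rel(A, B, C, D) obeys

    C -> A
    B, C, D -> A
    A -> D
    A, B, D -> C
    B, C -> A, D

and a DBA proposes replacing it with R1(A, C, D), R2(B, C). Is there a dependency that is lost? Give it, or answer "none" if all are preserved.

Check A, B, D → C: no single fragment contains all of {A, B, C, D}, and the restricted closure of {A, B, D} across the fragments never reaches {C}.
C → A is preserved.
B, C, D → A is preserved.
A → D is preserved.
B, C → A, D is preserved.

A, B, D -> C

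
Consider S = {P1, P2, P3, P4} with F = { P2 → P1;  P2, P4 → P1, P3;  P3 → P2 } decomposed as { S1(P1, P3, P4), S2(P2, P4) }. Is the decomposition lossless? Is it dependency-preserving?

Lossless test: (P4)⁺ = {P4}, which is a superkey of neither fragment — lossy.
Dependency preservation: the restricted closure of {P2} across the fragments never reaches {P1}, so P2 → P1 cannot be enforced without a join — not preserved.

lossy and not dependency-preserving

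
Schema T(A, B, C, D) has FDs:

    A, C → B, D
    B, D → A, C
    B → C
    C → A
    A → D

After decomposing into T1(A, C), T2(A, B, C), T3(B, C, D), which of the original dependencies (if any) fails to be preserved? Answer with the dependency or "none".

Check A → D: no single fragment contains all of {A, D}, and the restricted closure of {A} across the fragments never reaches {D}.
A, C → B, D is preserved.
B, D → A, C is preserved.
B → C is preserved.
C → A is preserved.

A → D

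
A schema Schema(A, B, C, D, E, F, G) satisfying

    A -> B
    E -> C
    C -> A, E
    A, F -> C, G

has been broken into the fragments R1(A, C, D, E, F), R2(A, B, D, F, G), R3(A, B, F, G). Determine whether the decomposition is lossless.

Yes

Chase test. Columns are A, B, C, D, E, F, G; row i has aⱼ where attribute j ∈ Ri, else bᵢⱼ.
Initial tableau (one row per fragment):
  row 1: a1 b12 a3 a4 a5 a6 b17
  row 2: a1 a2 b23 a4 b25 a6 a7
  row 3: a1 a2 b33 b34 b35 a6 a7
Rows 1 and 2 agree on A; apply A→B and equate their B entries.
Rows 1 and 2 agree on A, F; apply A, F→C, G and equate their C, G entries.
Rows 1 and 3 agree on A, F; apply A, F→C, G and equate their C, G entries.
Rows 1 and 2 agree on C; apply C→A, E and equate their A, E entries.
Rows 1 and 3 agree on C; apply C→A, E and equate their A, E entries.
Row 1 is now all distinguished symbols — the join is lossless.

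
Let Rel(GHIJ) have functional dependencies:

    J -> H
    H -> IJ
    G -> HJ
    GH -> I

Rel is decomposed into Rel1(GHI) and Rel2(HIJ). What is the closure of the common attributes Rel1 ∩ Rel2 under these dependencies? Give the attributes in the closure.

HIJ

Rel1 ∩ Rel2 = {HI}.
H → IJ applies, adding J
Closure: {HIJ}.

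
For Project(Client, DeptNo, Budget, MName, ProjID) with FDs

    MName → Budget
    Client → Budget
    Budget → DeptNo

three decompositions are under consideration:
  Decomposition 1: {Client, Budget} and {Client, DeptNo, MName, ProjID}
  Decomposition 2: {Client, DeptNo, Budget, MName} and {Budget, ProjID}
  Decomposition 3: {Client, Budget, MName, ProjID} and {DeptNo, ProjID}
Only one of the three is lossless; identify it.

Decomposition 1: common = {Client}, closure = {Client, DeptNo, Budget} → lossless.
Decomposition 2: common = {Budget}, closure = {DeptNo, Budget} → lossy.
Decomposition 3: common = {ProjID}, closure = {ProjID} → lossy.

Decomposition 1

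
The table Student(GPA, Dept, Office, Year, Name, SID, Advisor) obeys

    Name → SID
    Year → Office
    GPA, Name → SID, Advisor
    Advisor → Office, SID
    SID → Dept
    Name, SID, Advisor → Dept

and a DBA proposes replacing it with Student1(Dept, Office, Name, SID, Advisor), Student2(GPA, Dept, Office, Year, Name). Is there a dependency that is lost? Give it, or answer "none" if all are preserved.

GPA, Name → SID, Advisor

Check GPA, Name → SID, Advisor: no single fragment contains all of {GPA, Name, SID, Advisor}, and the restricted closure of {GPA, Name} across the fragments never reaches {SID, Advisor}.
Name → SID is preserved.
Year → Office is preserved.
Advisor → Office, SID is preserved.
SID → Dept is preserved.
Name, SID, Advisor → Dept is preserved.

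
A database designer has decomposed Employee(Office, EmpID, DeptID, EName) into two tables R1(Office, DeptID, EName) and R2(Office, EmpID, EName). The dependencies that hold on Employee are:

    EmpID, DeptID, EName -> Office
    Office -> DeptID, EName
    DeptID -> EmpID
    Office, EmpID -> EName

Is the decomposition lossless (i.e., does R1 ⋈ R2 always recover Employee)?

Yes

Common attributes: R1 ∩ R2 = {Office, EName}.
Closure of {Office, EName}: Office → DeptID, EName applies, adding DeptID; DeptID → EmpID applies, adding EmpID. So (Office, EName)⁺ = {Office, EmpID, DeptID, EName}.
This closure contains every attribute of R1, so R1 ∩ R2 → R1. The join is lossless.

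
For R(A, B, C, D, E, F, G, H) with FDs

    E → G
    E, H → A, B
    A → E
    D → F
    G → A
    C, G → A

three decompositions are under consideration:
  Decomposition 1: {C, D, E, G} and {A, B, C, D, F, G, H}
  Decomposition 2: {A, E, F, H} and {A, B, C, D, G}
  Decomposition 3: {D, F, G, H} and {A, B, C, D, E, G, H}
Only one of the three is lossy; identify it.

Decomposition 1: common = {C, D, G}, closure = {A, C, D, E, F, G} → lossless.
Decomposition 2: common = {A}, closure = {A, E, G} → lossy.
Decomposition 3: common = {D, G, H}, closure = {A, B, D, E, F, G, H} → lossless.

Decomposition 2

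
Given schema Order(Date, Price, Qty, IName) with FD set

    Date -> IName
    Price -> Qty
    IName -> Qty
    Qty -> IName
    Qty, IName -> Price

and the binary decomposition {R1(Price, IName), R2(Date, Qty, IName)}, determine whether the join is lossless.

Yes

Common attributes: R1 ∩ R2 = {IName}.
Closure of {IName}: IName → Qty applies, adding Qty; Qty, IName → Price applies, adding Price. So (IName)⁺ = {Price, Qty, IName}.
This closure contains every attribute of R1, so R1 ∩ R2 → R1. The join is lossless.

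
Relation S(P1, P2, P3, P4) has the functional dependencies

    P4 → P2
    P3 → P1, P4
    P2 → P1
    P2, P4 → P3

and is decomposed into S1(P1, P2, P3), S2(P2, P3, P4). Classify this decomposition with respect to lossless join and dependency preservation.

lossless and dependency-preserving

Lossless test: (P2, P3)⁺ = {P1, P2, P3, P4}, which contains all of one fragment — lossless.
Dependency preservation: P3 → P1, P4 is not contained in any single fragment, but the restricted closure of its left-hand side across the fragments still reaches the right-hand side; the remaining FDs each lie inside some fragment. All dependencies are preserved.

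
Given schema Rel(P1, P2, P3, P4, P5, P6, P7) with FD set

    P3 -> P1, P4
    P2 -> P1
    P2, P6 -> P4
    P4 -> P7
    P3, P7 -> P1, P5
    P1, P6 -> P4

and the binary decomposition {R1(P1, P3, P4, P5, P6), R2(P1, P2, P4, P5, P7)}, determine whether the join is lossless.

No

Common attributes: R1 ∩ R2 = {P1, P4, P5}.
Closure of {P1, P4, P5}: P4 → P7 applies, adding P7. So (P1, P4, P5)⁺ = {P1, P4, P5, P7}.
The closure contains neither all of R1 = {P1, P3, P4, P5, P6} nor all of R2 = {P1, P2, P4, P5, P7}, so the common attributes are not a superkey of either fragment. The join is lossy.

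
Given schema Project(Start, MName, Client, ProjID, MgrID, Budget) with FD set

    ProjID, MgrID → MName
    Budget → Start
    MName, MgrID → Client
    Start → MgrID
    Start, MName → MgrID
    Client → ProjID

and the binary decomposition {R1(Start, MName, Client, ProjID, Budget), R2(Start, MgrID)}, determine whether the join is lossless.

Yes

Common attributes: R1 ∩ R2 = {Start}.
Closure of {Start}: Start → MgrID applies, adding MgrID. So (Start)⁺ = {Start, MgrID}.
This closure contains every attribute of R2, so R1 ∩ R2 → R2. The join is lossless.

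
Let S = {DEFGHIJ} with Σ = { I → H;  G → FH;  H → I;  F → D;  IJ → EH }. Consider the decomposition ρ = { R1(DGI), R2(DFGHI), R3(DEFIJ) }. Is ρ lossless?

Chase test. Columns are DEFGHIJ; row i has aⱼ where attribute j ∈ Ri, else bᵢⱼ.
Initial tableau (one row per fragment):
  row 1: a1 b12 b13 a4 b15 a6 b17
  row 2: a1 b22 a3 a4 a5 a6 b27
  row 3: a1 a2 a3 b34 b35 a6 a7
Rows 1 and 2 agree on I; apply I→H and equate their H entries.
Rows 1 and 3 agree on I; apply I→H and equate their H entries.
Rows 1 and 2 agree on G; apply G→FH and equate their FH entries.
No row becomes fully distinguished — the join is lossy.

No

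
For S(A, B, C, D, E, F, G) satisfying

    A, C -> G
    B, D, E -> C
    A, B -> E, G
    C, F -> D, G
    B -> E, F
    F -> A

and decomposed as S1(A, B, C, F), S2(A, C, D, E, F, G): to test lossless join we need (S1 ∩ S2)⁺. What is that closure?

A, C, D, F, G

S1 ∩ S2 = {A, C, F}.
A, C → G applies, adding G
C, F → D, G applies, adding D
Closure: {A, C, D, F, G}.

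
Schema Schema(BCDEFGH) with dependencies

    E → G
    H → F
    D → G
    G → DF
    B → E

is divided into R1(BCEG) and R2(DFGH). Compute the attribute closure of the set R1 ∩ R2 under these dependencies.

R1 ∩ R2 = {G}.
G → DF applies, adding DF
Closure: {DFG}.

DFG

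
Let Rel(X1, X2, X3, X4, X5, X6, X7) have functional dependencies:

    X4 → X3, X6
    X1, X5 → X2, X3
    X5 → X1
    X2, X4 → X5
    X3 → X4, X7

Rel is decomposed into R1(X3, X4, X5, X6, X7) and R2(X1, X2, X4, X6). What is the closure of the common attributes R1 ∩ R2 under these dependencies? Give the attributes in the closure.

X3, X4, X6, X7

R1 ∩ R2 = {X4, X6}.
X4 → X3, X6 applies, adding X3
X3 → X4, X7 applies, adding X7
Closure: {X3, X4, X6, X7}.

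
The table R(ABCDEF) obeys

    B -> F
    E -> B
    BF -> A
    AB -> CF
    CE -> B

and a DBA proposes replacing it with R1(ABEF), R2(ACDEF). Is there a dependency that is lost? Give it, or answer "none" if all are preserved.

Check AB → CF: no single fragment contains all of {ABCF}, and the restricted closure of {AB} across the fragments never reaches {CF}.
B → F is preserved.
E → B is preserved.
BF → A is preserved.
CE → B is preserved.

AB -> CF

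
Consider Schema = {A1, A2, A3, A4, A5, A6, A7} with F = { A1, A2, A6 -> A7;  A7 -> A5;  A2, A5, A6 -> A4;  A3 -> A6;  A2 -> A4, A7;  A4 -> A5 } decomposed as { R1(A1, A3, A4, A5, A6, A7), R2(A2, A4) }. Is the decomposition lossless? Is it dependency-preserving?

lossy and not dependency-preserving

Lossless test: (A4)⁺ = {A4, A5}, which is a superkey of neither fragment — lossy.
Dependency preservation: the restricted closure of {A1, A2, A6} across the fragments never reaches {A7}, so A1, A2, A6 → A7 cannot be enforced without a join — not preserved.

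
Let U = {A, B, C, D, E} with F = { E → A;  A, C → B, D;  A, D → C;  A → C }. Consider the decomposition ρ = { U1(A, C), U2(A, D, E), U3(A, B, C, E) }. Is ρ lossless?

Chase test. Columns are A, B, C, D, E; row i has aⱼ where attribute j ∈ Ui, else bᵢⱼ.
Initial tableau (one row per fragment):
  row 1: a1 b12 a3 b14 b15
  row 2: a1 b22 b23 a4 a5
  row 3: a1 a2 a3 b34 a5
Rows 1 and 3 agree on A, C; apply A, C→B, D and equate their B, D entries.
Rows 1 and 2 agree on A; apply A→C and equate their C entries.
Rows 1 and 2 agree on A, C; apply A, C→B, D and equate their B, D entries.
Row 2 is now all distinguished symbols — the join is lossless.

Yes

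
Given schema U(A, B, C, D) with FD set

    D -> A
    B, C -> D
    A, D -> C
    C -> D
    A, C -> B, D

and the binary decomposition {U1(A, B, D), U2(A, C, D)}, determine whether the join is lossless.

Common attributes: U1 ∩ U2 = {A, D}.
Closure of {A, D}: A, D → C applies, adding C; A, C → B, D applies, adding B. So (A, D)⁺ = {A, B, C, D}.
This closure contains every attribute of U1, so U1 ∩ U2 → U1. The join is lossless.

Yes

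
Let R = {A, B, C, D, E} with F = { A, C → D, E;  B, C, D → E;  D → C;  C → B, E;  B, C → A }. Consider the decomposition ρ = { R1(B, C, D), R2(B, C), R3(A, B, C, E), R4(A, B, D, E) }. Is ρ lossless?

Yes

Chase test. Columns are A, B, C, D, E; row i has aⱼ where attribute j ∈ Ri, else bᵢⱼ.
Initial tableau (one row per fragment):
  row 1: b11 a2 a3 a4 b15
  row 2: b21 a2 a3 b24 b25
  row 3: a1 a2 a3 b34 a5
  row 4: a1 a2 b43 a4 a5
Rows 1 and 4 agree on D; apply D→C and equate their C entries.
Rows 1 and 2 agree on C; apply C→B, E and equate their B, E entries.
Rows 1 and 3 agree on C; apply C→B, E and equate their B, E entries.
Rows 1 and 2 agree on B, C; apply B, C→A and equate their A entries.
Rows 1 and 3 agree on B, C; apply B, C→A and equate their A entries.
Rows 1 and 2 agree on A, C; apply A, C→D, E and equate their D, E entries.
Rows 1 and 3 agree on A, C; apply A, C→D, E and equate their D, E entries.
Row 1 is now all distinguished symbols — the join is lossless.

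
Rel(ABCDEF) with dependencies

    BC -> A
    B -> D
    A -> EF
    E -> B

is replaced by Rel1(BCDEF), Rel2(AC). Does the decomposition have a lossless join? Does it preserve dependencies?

Lossless test: (C)⁺ = {C}, which is a superkey of neither fragment — lossy.
Dependency preservation: the restricted closure of {BC} across the fragments never reaches {A}, so BC → A cannot be enforced without a join — not preserved.

lossy and not dependency-preserving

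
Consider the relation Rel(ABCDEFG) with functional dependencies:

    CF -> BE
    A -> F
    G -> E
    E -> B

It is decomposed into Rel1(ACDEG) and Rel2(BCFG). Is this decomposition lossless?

Common attributes: Rel1 ∩ Rel2 = {CG}.
Closure of {CG}: G → E applies, adding E; E → B applies, adding B. So (CG)⁺ = {BCEG}.
The closure contains neither all of Rel1 = {ACDEG} nor all of Rel2 = {BCFG}, so the common attributes are not a superkey of either fragment. The join is lossy.

No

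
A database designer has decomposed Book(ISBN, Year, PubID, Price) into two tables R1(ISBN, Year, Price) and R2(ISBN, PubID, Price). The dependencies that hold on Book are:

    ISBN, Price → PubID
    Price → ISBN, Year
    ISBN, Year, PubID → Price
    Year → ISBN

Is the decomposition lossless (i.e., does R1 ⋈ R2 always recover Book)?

Yes

Common attributes: R1 ∩ R2 = {ISBN, Price}.
Closure of {ISBN, Price}: ISBN, Price → PubID applies, adding PubID; Price → ISBN, Year applies, adding Year. So (ISBN, Price)⁺ = {ISBN, Year, PubID, Price}.
This closure contains every attribute of R1, so R1 ∩ R2 → R1. The join is lossless.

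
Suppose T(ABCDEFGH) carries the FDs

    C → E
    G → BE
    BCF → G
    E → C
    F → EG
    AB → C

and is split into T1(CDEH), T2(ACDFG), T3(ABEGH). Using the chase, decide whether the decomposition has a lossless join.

No

Chase test. Columns are ABCDEFGH; row i has aⱼ where attribute j ∈ Ti, else bᵢⱼ.
Initial tableau (one row per fragment):
  row 1: b11 b12 a3 a4 a5 b16 b17 a8
  row 2: a1 b22 a3 a4 b25 a6 a7 b28
  row 3: a1 a2 b33 b34 a5 b36 a7 a8
Rows 1 and 2 agree on C; apply C→E and equate their E entries.
Rows 2 and 3 agree on G; apply G→BE and equate their BE entries.
Rows 1 and 3 agree on E; apply E→C and equate their C entries.
No row becomes fully distinguished — the join is lossy.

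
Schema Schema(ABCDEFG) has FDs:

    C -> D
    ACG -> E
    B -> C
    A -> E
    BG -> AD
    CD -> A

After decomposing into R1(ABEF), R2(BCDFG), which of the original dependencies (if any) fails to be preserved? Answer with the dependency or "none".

CD -> A

Check CD → A: no single fragment contains all of {ACD}, and the restricted closure of {CD} across the fragments never reaches {A}.
C → D is preserved.
ACG → E is preserved.
B → C is preserved.
A → E is preserved.
BG → AD is preserved.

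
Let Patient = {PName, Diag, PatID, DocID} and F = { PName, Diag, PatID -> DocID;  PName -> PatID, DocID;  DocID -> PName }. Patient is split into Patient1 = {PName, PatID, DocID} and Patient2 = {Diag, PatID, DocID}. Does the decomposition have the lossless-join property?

Yes

Common attributes: Patient1 ∩ Patient2 = {PatID, DocID}.
Closure of {PatID, DocID}: DocID → PName applies, adding PName. So (PatID, DocID)⁺ = {PName, PatID, DocID}.
This closure contains every attribute of Patient1, so Patient1 ∩ Patient2 → Patient1. The join is lossless.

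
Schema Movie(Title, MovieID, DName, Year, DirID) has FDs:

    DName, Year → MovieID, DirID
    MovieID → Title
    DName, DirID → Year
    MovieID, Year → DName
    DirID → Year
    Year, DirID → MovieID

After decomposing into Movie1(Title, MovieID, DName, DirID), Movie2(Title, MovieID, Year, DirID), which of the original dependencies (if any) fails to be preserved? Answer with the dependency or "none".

DName, Year → MovieID, DirID

Check DName, Year → MovieID, DirID: no single fragment contains all of {MovieID, DName, Year, DirID}, and the restricted closure of {DName, Year} across the fragments never reaches {MovieID, DirID}.
MovieID → Title is preserved.
DName, DirID → Year is preserved.
MovieID, Year → DName is preserved.
DirID → Year is preserved.
Year, DirID → MovieID is preserved.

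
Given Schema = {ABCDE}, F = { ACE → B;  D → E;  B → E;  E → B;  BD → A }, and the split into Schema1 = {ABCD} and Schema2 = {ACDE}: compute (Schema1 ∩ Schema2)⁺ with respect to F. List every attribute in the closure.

Schema1 ∩ Schema2 = {ACD}.
D → E applies, adding E
E → B applies, adding B
Closure: {ABCDE}.

ABCDE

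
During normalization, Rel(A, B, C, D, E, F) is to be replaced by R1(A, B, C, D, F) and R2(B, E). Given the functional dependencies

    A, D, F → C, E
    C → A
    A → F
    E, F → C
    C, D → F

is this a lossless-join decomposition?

Common attributes: R1 ∩ R2 = {B}.
No dependency enlarges {B}, so (B)⁺ = {B}.
The closure contains neither all of R1 = {A, B, C, D, F} nor all of R2 = {B, E}, so the common attributes are not a superkey of either fragment. The join is lossy.

No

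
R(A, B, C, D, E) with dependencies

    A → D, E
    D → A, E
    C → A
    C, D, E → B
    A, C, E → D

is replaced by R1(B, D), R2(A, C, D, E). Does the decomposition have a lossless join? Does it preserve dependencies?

Lossless test: (D)⁺ = {A, D, E}, which is a superkey of neither fragment — lossy.
Dependency preservation: the restricted closure of {C, D, E} across the fragments never reaches {B}, so C, D, E → B cannot be enforced without a join — not preserved.

lossy and not dependency-preserving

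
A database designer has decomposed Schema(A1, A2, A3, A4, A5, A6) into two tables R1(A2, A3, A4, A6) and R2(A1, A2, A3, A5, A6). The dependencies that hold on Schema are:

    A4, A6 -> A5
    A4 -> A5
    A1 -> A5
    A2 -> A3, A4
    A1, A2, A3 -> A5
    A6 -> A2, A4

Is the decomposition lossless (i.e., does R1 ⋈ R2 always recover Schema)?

Common attributes: R1 ∩ R2 = {A2, A3, A6}.
Closure of {A2, A3, A6}: A2 → A3, A4 applies, adding A4; A4, A6 → A5 applies, adding A5. So (A2, A3, A6)⁺ = {A2, A3, A4, A5, A6}.
This closure contains every attribute of R1, so R1 ∩ R2 → R1. The join is lossless.

Yes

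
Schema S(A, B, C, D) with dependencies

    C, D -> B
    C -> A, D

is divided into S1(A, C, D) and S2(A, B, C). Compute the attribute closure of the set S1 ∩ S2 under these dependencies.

A, B, C, D

S1 ∩ S2 = {A, C}.
C → A, D applies, adding D
C, D → B applies, adding B
Closure: {A, B, C, D}.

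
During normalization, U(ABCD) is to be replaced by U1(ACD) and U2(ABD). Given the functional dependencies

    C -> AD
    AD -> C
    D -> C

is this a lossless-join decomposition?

Yes

Common attributes: U1 ∩ U2 = {AD}.
Closure of {AD}: AD → C applies, adding C. So (AD)⁺ = {ACD}.
This closure contains every attribute of U1, so U1 ∩ U2 → U1. The join is lossless.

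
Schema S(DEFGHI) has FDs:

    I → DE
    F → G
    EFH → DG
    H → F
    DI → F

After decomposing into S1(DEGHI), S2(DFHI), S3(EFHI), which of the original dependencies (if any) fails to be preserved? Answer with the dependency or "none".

Check F → G: no single fragment contains all of {FG}, and the restricted closure of {F} across the fragments never reaches {G}.
I → DE is preserved.
EFH → DG is preserved.
H → F is preserved.
DI → F is preserved.

F → G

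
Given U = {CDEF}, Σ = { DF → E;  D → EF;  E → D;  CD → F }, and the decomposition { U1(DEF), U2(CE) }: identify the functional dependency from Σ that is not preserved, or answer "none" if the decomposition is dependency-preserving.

none

DF → E lies within U1.
D → EF lies within U1.
E → D lies within U1.
CD → F: restricted closure across fragments reaches F.
Every dependency is enforceable on the fragments, so the decomposition is dependency-preserving.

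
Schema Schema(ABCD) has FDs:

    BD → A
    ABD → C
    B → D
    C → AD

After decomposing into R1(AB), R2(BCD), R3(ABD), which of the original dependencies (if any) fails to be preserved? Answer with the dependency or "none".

C → AD

Check C → AD: no single fragment contains all of {ACD}, and the restricted closure of {C} across the fragments never reaches {AD}.
BD → A is preserved.
ABD → C is preserved.
B → D is preserved.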